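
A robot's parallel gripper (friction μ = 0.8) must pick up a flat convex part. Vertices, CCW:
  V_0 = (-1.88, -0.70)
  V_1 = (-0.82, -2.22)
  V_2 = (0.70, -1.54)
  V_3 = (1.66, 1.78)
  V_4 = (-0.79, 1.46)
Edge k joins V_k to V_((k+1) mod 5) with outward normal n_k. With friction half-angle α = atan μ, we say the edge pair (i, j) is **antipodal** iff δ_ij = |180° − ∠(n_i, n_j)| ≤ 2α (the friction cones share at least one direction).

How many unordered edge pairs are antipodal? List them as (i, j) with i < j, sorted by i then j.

count = 6; pairs: (0,2), (0,3), (1,3), (1,4), (2,3), (2,4)

α = atan 0.8 = 38.66°;  2α = 77.32°
n_0 = (-0.8202, -0.5720)
n_1 = (+0.4084, -0.9128)
n_2 = (+0.9606, -0.2778)
n_3 = (-0.1295, +0.9916)
n_4 = (-0.8928, +0.4505)
  (0,1): δ = 100.79°  ·
  (0,2): δ = 51.02°  ✓
  (0,3): δ = 62.55°  ✓
  (0,4): δ = 118.33°  ·
  (1,2): δ = 130.23°  ·
  (1,3): δ = 16.66°  ✓
  (1,4): δ = 39.12°  ✓
  (2,3): δ = 66.43°  ✓
  (2,4): δ = 10.65°  ✓
  (3,4): δ = 124.22°  ·
antipodal pairs: 6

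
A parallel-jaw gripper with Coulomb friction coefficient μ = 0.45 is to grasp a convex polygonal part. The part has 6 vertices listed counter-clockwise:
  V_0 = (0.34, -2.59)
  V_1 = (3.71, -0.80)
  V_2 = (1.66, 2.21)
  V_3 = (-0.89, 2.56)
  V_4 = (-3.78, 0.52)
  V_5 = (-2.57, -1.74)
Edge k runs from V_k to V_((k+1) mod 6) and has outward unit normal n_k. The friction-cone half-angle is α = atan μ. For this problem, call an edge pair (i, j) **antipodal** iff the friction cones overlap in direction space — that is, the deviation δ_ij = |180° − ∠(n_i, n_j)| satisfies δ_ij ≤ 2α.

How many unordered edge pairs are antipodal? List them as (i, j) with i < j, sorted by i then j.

count = 5; pairs: (0,2), (0,3), (1,4), (1,5), (2,5)

α = atan 0.45 = 24.23°;  2α = 48.46°
n_0 = (+0.4691, -0.8831)
n_1 = (+0.8265, +0.5629)
n_2 = (+0.1360, +0.9907)
n_3 = (-0.5767, +0.8170)
n_4 = (-0.8816, -0.4720)
n_5 = (-0.2804, -0.9599)
  (0,1): δ = 83.72°  ·
  (0,2): δ = 35.79°  ✓
  (0,3): δ = 7.24°  ✓
  (0,4): δ = 90.19°  ·
  (0,5): δ = 135.74°  ·
  (1,2): δ = 132.07°  ·
  (1,3): δ = 89.04°  ·
  (1,4): δ = 6.09°  ✓
  (1,5): δ = 39.46°  ✓
  (2,3): δ = 136.97°  ·
  (2,4): δ = 54.02°  ·
  (2,5): δ = 8.47°  ✓
  (3,4): δ = 97.05°  ·
  (3,5): δ = 51.50°  ·
  (4,5): δ = 134.45°  ·
antipodal pairs: 5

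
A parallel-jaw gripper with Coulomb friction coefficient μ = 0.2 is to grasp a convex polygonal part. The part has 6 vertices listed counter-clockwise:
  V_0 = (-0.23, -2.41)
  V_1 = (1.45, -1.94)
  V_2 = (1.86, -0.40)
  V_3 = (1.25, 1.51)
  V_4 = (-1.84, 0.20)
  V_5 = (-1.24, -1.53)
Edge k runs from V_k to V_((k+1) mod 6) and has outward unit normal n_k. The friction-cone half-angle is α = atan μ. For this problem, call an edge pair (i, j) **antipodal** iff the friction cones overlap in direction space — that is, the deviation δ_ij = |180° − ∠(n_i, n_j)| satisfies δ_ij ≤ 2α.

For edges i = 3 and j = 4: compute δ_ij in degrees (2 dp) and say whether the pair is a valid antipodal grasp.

δ = 93.85°, invalid

α = atan 0.2 = 11.31°;  2α = 22.62°
edge 3: e_3 = (-3.09, -1.31);  n_3 = (-0.3903, +0.9207)
edge 4: e_4 = (+0.60, -1.73);  n_4 = (-0.9448, -0.3277)
∠(n_3, n_4) = 86.15°
δ = |180° − 86.15°| = 93.85°
93.85° > 2α = 22.62°  →  invalid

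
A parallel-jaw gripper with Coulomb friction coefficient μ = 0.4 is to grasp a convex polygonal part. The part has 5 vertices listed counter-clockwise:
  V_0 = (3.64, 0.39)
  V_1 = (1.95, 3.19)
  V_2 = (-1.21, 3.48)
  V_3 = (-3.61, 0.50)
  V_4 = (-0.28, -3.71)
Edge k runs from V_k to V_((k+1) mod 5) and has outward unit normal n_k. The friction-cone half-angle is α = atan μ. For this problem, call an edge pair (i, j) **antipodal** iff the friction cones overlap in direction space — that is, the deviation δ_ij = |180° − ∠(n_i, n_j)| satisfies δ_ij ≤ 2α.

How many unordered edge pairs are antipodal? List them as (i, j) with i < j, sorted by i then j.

α = atan 0.4 = 21.80°;  2α = 43.60°
n_0 = (+0.8561, +0.5167)
n_1 = (+0.0914, +0.9958)
n_2 = (-0.7788, +0.6272)
n_3 = (-0.7843, -0.6204)
n_4 = (+0.7228, -0.6911)
  (0,1): δ = 126.36°  ·
  (0,2): δ = 69.96°  ·
  (0,3): δ = 7.23°  ✓
  (0,4): δ = 105.17°  ·
  (1,2): δ = 123.60°  ·
  (1,3): δ = 46.41°  ·
  (1,4): δ = 51.53°  ·
  (2,3): δ = 102.81°  ·
  (2,4): δ = 4.87°  ✓
  (3,4): δ = 82.06°  ·
antipodal pairs: 2

count = 2; pairs: (0,3), (2,4)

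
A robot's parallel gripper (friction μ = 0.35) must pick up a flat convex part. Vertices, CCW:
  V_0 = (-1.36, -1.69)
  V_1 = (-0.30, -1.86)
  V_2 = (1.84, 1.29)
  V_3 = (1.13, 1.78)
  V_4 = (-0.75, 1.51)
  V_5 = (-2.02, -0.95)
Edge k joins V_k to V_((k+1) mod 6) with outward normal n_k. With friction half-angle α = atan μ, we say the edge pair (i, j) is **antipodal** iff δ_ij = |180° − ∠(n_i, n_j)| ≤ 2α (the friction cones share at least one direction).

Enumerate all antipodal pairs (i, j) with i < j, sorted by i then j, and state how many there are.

α = atan 0.35 = 19.29°;  2α = 38.58°
n_0 = (-0.1584, -0.9874)
n_1 = (+0.8272, -0.5620)
n_2 = (+0.5680, +0.8230)
n_3 = (-0.1422, +0.9898)
n_4 = (-0.8886, +0.4587)
n_5 = (-0.7463, -0.6656)
  (0,1): δ = 115.08°  ·
  (0,2): δ = 25.50°  ✓
  (0,3): δ = 17.28°  ✓
  (0,4): δ = 71.81°  ·
  (0,5): δ = 140.84°  ·
  (1,2): δ = 90.42°  ·
  (1,3): δ = 47.64°  ·
  (1,4): δ = 6.89°  ✓
  (1,5): δ = 75.92°  ·
  (2,3): δ = 137.22°  ·
  (2,4): δ = 82.69°  ·
  (2,5): δ = 13.66°  ✓
  (3,4): δ = 125.48°  ·
  (3,5): δ = 56.44°  ·
  (4,5): δ = 110.96°  ·
antipodal pairs: 4

count = 4; pairs: (0,2), (0,3), (1,4), (2,5)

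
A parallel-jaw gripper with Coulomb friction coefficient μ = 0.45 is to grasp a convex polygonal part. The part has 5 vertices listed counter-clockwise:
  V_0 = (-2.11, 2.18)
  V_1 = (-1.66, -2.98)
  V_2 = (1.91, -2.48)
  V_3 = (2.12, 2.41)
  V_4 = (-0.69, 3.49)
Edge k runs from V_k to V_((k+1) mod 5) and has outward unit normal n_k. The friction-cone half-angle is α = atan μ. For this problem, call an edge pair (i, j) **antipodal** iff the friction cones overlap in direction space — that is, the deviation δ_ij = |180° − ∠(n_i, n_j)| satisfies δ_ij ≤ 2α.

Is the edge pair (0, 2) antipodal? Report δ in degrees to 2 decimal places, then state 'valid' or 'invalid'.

α = atan 0.45 = 24.23°;  2α = 48.46°
edge 0: e_0 = (+0.45, -5.16);  n_0 = (-0.9962, -0.0869)
edge 2: e_2 = (+0.21, +4.89);  n_2 = (+0.9991, -0.0429)
∠(n_0, n_2) = 172.56°
δ = |180° − 172.56°| = 7.44°
7.44° ≤ 2α = 48.46°  →  valid

δ = 7.44°, valid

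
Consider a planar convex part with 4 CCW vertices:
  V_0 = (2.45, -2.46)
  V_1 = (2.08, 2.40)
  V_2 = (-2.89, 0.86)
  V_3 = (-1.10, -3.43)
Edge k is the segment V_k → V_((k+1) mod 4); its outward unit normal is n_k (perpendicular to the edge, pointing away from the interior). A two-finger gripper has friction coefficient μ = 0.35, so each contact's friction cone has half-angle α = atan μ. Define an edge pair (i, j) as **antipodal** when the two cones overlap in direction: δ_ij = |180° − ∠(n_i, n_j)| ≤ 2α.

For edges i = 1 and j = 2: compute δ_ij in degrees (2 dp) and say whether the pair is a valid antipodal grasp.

δ = 84.57°, invalid

α = atan 0.35 = 19.29°;  2α = 38.58°
edge 1: e_1 = (-4.97, -1.54);  n_1 = (-0.2960, +0.9552)
edge 2: e_2 = (+1.79, -4.29);  n_2 = (-0.9229, -0.3851)
∠(n_1, n_2) = 95.43°
δ = |180° − 95.43°| = 84.57°
84.57° > 2α = 38.58°  →  invalid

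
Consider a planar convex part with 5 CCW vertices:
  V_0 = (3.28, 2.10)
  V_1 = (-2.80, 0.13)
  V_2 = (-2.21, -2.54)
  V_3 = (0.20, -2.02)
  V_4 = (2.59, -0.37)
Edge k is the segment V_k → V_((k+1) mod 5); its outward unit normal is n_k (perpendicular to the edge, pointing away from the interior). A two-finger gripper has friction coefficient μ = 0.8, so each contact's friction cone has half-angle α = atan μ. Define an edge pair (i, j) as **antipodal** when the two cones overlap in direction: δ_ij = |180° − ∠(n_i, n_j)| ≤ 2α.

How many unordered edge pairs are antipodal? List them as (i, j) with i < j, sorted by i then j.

α = atan 0.8 = 38.66°;  2α = 77.32°
n_0 = (-0.3082, +0.9513)
n_1 = (-0.9764, -0.2158)
n_2 = (+0.2109, -0.9775)
n_3 = (+0.5681, -0.8229)
n_4 = (+0.9631, -0.2691)
  (0,1): δ = 95.49°  ·
  (0,2): δ = 5.78°  ✓
  (0,3): δ = 16.67°  ✓
  (0,4): δ = 56.44°  ✓
  (1,2): δ = 90.28°  ·
  (1,3): δ = 67.84°  ✓
  (1,4): δ = 28.07°  ✓
  (2,3): δ = 157.56°  ·
  (2,4): δ = 117.78°  ·
  (3,4): δ = 140.23°  ·
antipodal pairs: 5

count = 5; pairs: (0,2), (0,3), (0,4), (1,3), (1,4)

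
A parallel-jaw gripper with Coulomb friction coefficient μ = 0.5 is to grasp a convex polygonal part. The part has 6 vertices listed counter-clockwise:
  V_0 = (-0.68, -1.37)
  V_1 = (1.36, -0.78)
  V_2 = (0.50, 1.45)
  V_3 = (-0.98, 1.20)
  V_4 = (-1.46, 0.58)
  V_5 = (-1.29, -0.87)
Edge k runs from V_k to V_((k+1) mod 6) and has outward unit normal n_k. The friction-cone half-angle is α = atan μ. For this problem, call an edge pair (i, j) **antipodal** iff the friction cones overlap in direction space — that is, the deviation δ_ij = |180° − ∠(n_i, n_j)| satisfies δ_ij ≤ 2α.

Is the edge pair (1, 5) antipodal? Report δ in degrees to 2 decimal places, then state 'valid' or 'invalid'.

α = atan 0.5 = 26.57°;  2α = 53.13°
edge 1: e_1 = (-0.86, +2.23);  n_1 = (+0.9330, +0.3598)
edge 5: e_5 = (+0.61, -0.50);  n_5 = (-0.6339, -0.7734)
∠(n_1, n_5) = 150.43°
δ = |180° − 150.43°| = 29.57°
29.57° ≤ 2α = 53.13°  →  valid

δ = 29.57°, valid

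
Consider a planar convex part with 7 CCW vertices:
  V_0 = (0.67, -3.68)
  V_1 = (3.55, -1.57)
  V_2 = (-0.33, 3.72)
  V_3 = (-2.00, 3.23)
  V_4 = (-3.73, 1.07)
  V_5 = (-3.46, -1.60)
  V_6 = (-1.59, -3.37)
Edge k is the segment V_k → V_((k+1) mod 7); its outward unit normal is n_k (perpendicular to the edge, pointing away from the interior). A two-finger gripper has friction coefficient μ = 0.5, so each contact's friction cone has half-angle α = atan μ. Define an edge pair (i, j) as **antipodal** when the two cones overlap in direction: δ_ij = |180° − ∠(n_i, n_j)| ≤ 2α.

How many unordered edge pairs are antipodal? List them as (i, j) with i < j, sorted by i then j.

count = 6; pairs: (0,2), (0,3), (1,4), (1,5), (1,6), (2,6)

α = atan 0.5 = 26.57°;  2α = 53.13°
n_0 = (+0.5910, -0.8067)
n_1 = (+0.8064, +0.5914)
n_2 = (-0.2815, +0.9595)
n_3 = (-0.7805, +0.6251)
n_4 = (-0.9949, -0.1006)
n_5 = (-0.6874, -0.7263)
n_6 = (-0.1359, -0.9907)
  (0,1): δ = 89.97°  ·
  (0,2): δ = 19.88°  ✓
  (0,3): δ = 15.08°  ✓
  (0,4): δ = 59.55°  ·
  (0,5): δ = 100.35°  ·
  (0,6): δ = 135.96°  ·
  (1,2): δ = 109.91°  ·
  (1,3): δ = 74.95°  ·
  (1,4): δ = 30.48°  ✓
  (1,5): δ = 10.32°  ✓
  (1,6): δ = 45.93°  ✓
  (2,3): δ = 145.04°  ·
  (2,4): δ = 100.58°  ·
  (2,5): δ = 59.78°  ·
  (2,6): δ = 24.16°  ✓
  (3,4): δ = 135.53°  ·
  (3,5): δ = 94.73°  ·
  (3,6): δ = 59.12°  ·
  (4,5): δ = 139.20°  ·
  (4,6): δ = 103.58°  ·
  (5,6): δ = 144.38°  ·
antipodal pairs: 6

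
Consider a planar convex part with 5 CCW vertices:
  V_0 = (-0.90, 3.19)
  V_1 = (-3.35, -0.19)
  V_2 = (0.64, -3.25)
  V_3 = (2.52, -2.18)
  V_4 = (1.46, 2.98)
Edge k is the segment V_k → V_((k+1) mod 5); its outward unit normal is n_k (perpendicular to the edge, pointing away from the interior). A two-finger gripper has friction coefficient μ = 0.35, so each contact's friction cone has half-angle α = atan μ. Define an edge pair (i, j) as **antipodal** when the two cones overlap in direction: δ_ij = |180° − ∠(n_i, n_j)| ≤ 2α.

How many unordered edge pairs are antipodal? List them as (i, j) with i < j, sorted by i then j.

count = 3; pairs: (0,2), (1,4), (2,4)

α = atan 0.35 = 19.29°;  2α = 38.58°
n_0 = (-0.8097, +0.5869)
n_1 = (-0.6086, -0.7935)
n_2 = (+0.4946, -0.8691)
n_3 = (+0.9795, +0.2012)
n_4 = (+0.0886, +0.9961)
  (0,1): δ = 91.55°  ·
  (0,2): δ = 24.42°  ✓
  (0,3): δ = 47.55°  ·
  (0,4): δ = 120.85°  ·
  (1,2): δ = 112.87°  ·
  (1,3): δ = 40.91°  ·
  (1,4): δ = 32.40°  ✓
  (2,3): δ = 108.04°  ·
  (2,4): δ = 34.73°  ✓
  (3,4): δ = 106.69°  ·
antipodal pairs: 3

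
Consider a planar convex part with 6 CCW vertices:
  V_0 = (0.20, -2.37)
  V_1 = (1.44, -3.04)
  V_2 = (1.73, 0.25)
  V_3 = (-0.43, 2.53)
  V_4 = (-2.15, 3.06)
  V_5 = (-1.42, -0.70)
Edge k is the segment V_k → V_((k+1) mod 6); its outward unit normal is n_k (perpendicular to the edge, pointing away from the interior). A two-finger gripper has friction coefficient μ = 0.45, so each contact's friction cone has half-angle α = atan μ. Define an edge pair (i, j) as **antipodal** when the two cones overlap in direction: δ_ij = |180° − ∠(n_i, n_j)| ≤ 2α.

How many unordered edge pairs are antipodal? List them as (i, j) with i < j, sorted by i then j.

count = 6; pairs: (0,2), (0,3), (1,4), (2,4), (2,5), (3,5)

α = atan 0.45 = 24.23°;  2α = 48.46°
n_0 = (-0.4754, -0.8798)
n_1 = (+0.9961, -0.0878)
n_2 = (+0.7260, +0.6877)
n_3 = (+0.2945, +0.9557)
n_4 = (-0.9817, -0.1906)
n_5 = (-0.7178, -0.6963)
  (0,1): δ = 66.65°  ·
  (0,2): δ = 18.16°  ✓
  (0,3): δ = 11.26°  ✓
  (0,4): δ = 129.37°  ·
  (0,5): δ = 162.51°  ·
  (1,2): δ = 131.51°  ·
  (1,3): δ = 102.09°  ·
  (1,4): δ = 16.02°  ✓
  (1,5): δ = 49.17°  ·
  (2,3): δ = 150.58°  ·
  (2,4): δ = 32.46°  ✓
  (2,5): δ = 0.68°  ✓
  (3,4): δ = 61.89°  ·
  (3,5): δ = 28.74°  ✓
  (4,5): δ = 146.86°  ·
antipodal pairs: 6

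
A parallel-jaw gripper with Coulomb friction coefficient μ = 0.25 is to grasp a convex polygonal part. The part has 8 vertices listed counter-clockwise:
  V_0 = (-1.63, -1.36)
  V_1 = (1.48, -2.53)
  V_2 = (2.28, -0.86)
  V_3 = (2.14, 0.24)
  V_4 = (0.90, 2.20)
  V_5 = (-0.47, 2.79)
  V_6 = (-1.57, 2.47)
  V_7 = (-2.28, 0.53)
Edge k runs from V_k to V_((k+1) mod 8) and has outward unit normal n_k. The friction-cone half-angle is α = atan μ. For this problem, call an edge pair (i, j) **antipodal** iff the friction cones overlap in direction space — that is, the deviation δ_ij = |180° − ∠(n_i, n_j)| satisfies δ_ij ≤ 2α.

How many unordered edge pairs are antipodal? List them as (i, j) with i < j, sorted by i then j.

count = 5; pairs: (0,4), (1,6), (2,6), (2,7), (3,7)

α = atan 0.25 = 14.04°;  2α = 28.07°
n_0 = (-0.3521, -0.9360)
n_1 = (+0.9019, -0.4320)
n_2 = (+0.9920, +0.1263)
n_3 = (+0.8451, +0.5346)
n_4 = (+0.3955, +0.9185)
n_5 = (-0.2793, +0.9602)
n_6 = (-0.9391, +0.3437)
n_7 = (-0.9456, -0.3252)
  (0,1): δ = 94.98°  ·
  (0,2): δ = 62.13°  ·
  (0,3): δ = 37.06°  ·
  (0,4): δ = 2.68°  ✓
  (0,5): δ = 36.84°  ·
  (0,6): δ = 90.52°  ·
  (0,7): δ = 129.60°  ·
  (1,2): δ = 147.15°  ·
  (1,3): δ = 122.08°  ·
  (1,4): δ = 87.70°  ·
  (1,5): δ = 48.18°  ·
  (1,6): δ = 5.49°  ✓
  (1,7): δ = 44.58°  ·
  (2,3): δ = 154.93°  ·
  (2,4): δ = 120.55°  ·
  (2,5): δ = 81.03°  ·
  (2,6): δ = 27.35°  ✓
  (2,7): δ = 11.73°  ✓
  (3,4): δ = 145.62°  ·
  (3,5): δ = 106.10°  ·
  (3,6): δ = 52.42°  ·
  (3,7): δ = 13.34°  ✓
  (4,5): δ = 140.48°  ·
  (4,6): δ = 86.80°  ·
  (4,7): δ = 47.72°  ·
  (5,6): δ = 126.32°  ·
  (5,7): δ = 87.24°  ·
  (6,7): δ = 140.92°  ·
antipodal pairs: 5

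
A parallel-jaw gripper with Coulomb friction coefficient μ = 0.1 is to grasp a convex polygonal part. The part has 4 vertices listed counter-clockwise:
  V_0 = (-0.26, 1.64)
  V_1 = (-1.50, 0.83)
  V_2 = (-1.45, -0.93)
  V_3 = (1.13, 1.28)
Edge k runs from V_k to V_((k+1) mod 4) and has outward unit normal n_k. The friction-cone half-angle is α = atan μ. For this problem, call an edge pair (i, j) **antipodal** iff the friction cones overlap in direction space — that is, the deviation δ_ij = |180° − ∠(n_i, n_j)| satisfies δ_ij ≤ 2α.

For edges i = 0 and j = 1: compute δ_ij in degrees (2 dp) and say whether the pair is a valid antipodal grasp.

α = atan 0.1 = 5.71°;  2α = 11.42°
edge 0: e_0 = (-1.24, -0.81);  n_0 = (-0.5469, +0.8372)
edge 1: e_1 = (+0.05, -1.76);  n_1 = (-0.9996, -0.0284)
∠(n_0, n_1) = 58.47°
δ = |180° − 58.47°| = 121.53°
121.53° > 2α = 11.42°  →  invalid

δ = 121.53°, invalid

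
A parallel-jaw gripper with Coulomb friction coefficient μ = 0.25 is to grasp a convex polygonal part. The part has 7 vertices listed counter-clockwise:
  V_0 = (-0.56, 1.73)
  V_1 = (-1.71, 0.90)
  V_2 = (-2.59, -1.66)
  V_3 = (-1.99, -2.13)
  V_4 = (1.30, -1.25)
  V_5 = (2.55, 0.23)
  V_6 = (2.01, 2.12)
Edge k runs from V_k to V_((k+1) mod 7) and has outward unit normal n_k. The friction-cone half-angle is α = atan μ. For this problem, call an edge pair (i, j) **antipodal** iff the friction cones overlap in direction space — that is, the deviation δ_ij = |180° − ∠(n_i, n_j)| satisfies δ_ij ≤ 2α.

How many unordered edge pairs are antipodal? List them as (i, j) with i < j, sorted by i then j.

α = atan 0.25 = 14.04°;  2α = 28.07°
n_0 = (-0.5852, +0.8109)
n_1 = (-0.9457, +0.3251)
n_2 = (-0.6167, -0.7872)
n_3 = (+0.2584, -0.9660)
n_4 = (+0.7640, -0.6452)
n_5 = (+0.9615, +0.2747)
n_6 = (-0.1500, +0.9887)
  (0,1): δ = 144.79°  ·
  (0,2): δ = 73.89°  ·
  (0,3): δ = 20.84°  ✓
  (0,4): δ = 14.00°  ✓
  (0,5): δ = 70.13°  ·
  (0,6): δ = 152.81°  ·
  (1,2): δ = 109.10°  ·
  (1,3): δ = 56.05°  ·
  (1,4): δ = 21.21°  ✓
  (1,5): δ = 34.92°  ·
  (1,6): δ = 117.60°  ·
  (2,3): δ = 126.95°  ·
  (2,4): δ = 92.11°  ·
  (2,5): δ = 35.98°  ·
  (2,6): δ = 46.70°  ·
  (3,4): δ = 145.16°  ·
  (3,5): δ = 89.03°  ·
  (3,6): δ = 6.35°  ✓
  (4,5): δ = 123.87°  ·
  (4,6): δ = 41.19°  ·
  (5,6): δ = 97.32°  ·
antipodal pairs: 4

count = 4; pairs: (0,3), (0,4), (1,4), (3,6)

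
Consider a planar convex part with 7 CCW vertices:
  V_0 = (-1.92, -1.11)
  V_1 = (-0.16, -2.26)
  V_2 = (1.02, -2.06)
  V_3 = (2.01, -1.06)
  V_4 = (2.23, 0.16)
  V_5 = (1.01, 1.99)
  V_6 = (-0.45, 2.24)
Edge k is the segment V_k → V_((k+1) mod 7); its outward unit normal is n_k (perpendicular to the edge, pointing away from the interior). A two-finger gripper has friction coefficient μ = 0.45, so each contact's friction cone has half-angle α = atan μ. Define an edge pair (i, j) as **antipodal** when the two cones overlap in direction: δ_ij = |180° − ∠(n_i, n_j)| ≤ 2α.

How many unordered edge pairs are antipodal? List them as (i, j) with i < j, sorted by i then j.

count = 5; pairs: (0,4), (0,5), (1,5), (2,6), (3,6)

α = atan 0.45 = 24.23°;  2α = 48.46°
n_0 = (-0.5470, -0.8371)
n_1 = (+0.1671, -0.9859)
n_2 = (+0.7107, -0.7035)
n_3 = (+0.9841, -0.1775)
n_4 = (+0.8321, +0.5547)
n_5 = (+0.1688, +0.9857)
n_6 = (-0.9157, +0.4018)
  (0,1): δ = 137.22°  ·
  (0,2): δ = 101.55°  ·
  (0,3): δ = 67.06°  ·
  (0,4): δ = 23.15°  ✓
  (0,5): δ = 23.44°  ✓
  (0,6): δ = 99.47°  ·
  (1,2): δ = 144.33°  ·
  (1,3): δ = 109.84°  ·
  (1,4): δ = 65.93°  ·
  (1,5): δ = 19.34°  ✓
  (1,6): δ = 56.69°  ·
  (2,3): δ = 145.51°  ·
  (2,4): δ = 101.60°  ·
  (2,5): δ = 55.00°  ·
  (2,6): δ = 21.02°  ✓
  (3,4): δ = 136.09°  ·
  (3,5): δ = 89.49°  ·
  (3,6): δ = 13.47°  ✓
  (4,5): δ = 133.41°  ·
  (4,6): δ = 57.38°  ·
  (5,6): δ = 103.98°  ·
antipodal pairs: 5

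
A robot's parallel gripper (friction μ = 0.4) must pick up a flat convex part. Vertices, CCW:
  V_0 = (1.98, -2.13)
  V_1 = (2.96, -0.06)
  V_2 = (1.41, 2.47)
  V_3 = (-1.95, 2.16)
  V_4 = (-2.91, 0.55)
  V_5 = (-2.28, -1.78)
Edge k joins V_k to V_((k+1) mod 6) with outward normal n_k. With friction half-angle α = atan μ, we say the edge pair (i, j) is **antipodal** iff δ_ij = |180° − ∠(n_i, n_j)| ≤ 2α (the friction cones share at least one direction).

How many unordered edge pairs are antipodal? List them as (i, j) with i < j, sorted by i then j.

α = atan 0.4 = 21.80°;  2α = 43.60°
n_0 = (+0.9038, -0.4279)
n_1 = (+0.8527, +0.5224)
n_2 = (-0.0919, +0.9958)
n_3 = (-0.8589, +0.5121)
n_4 = (-0.9653, -0.2610)
n_5 = (-0.0819, -0.9966)
  (0,1): δ = 123.17°  ·
  (0,2): δ = 59.39°  ·
  (0,3): δ = 5.47°  ✓
  (0,4): δ = 40.46°  ✓
  (0,5): δ = 110.64°  ·
  (1,2): δ = 116.22°  ·
  (1,3): δ = 62.30°  ·
  (1,4): δ = 16.36°  ✓
  (1,5): δ = 53.81°  ·
  (2,3): δ = 126.08°  ·
  (2,4): δ = 80.14°  ·
  (2,5): δ = 9.97°  ✓
  (3,4): δ = 134.06°  ·
  (3,5): δ = 63.89°  ·
  (4,5): δ = 109.83°  ·
antipodal pairs: 4

count = 4; pairs: (0,3), (0,4), (1,4), (2,5)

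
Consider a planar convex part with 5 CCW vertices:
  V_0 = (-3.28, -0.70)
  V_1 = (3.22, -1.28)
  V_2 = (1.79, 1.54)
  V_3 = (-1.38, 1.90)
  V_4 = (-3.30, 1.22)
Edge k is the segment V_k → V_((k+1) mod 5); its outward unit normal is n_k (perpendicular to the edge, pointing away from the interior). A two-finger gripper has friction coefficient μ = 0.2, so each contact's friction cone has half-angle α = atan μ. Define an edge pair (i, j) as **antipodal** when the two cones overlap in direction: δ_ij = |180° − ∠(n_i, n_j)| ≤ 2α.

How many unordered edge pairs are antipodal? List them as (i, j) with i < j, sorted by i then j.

α = atan 0.2 = 11.31°;  2α = 22.62°
n_0 = (-0.0889, -0.9960)
n_1 = (+0.8919, +0.4523)
n_2 = (+0.1128, +0.9936)
n_3 = (-0.3338, +0.9426)
n_4 = (-0.9999, -0.0104)
  (0,1): δ = 58.01°  ·
  (0,2): δ = 1.38°  ✓
  (0,3): δ = 24.60°  ·
  (0,4): δ = 95.70°  ·
  (1,2): δ = 123.37°  ·
  (1,3): δ = 97.39°  ·
  (1,4): δ = 26.29°  ·
  (2,3): δ = 154.02°  ·
  (2,4): δ = 82.92°  ·
  (3,4): δ = 108.91°  ·
antipodal pairs: 1

count = 1; pairs: (0,2)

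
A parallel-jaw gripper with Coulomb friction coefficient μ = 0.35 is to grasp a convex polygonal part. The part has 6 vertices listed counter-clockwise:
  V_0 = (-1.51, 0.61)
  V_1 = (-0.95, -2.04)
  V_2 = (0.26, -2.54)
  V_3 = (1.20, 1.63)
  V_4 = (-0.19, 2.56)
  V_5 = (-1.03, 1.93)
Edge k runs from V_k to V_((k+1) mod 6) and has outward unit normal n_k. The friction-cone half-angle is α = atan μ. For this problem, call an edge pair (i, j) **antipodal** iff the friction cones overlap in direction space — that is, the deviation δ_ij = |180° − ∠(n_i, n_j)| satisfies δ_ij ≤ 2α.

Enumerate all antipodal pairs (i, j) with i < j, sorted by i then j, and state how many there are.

count = 3; pairs: (0,2), (1,3), (2,5)

α = atan 0.35 = 19.29°;  2α = 38.58°
n_0 = (-0.9784, -0.2068)
n_1 = (-0.3819, -0.9242)
n_2 = (+0.9755, -0.2199)
n_3 = (+0.5561, +0.8311)
n_4 = (-0.6000, +0.8000)
n_5 = (-0.9398, +0.3417)
  (0,1): δ = 124.38°  ·
  (0,2): δ = 24.64°  ✓
  (0,3): δ = 44.28°  ·
  (0,4): δ = 114.94°  ·
  (0,5): δ = 148.08°  ·
  (1,2): δ = 80.25°  ·
  (1,3): δ = 11.33°  ✓
  (1,4): δ = 59.32°  ·
  (1,5): δ = 92.47°  ·
  (2,3): δ = 111.08°  ·
  (2,4): δ = 40.43°  ·
  (2,5): δ = 7.28°  ✓
  (3,4): δ = 109.35°  ·
  (3,5): δ = 76.20°  ·
  (4,5): δ = 146.85°  ·
antipodal pairs: 3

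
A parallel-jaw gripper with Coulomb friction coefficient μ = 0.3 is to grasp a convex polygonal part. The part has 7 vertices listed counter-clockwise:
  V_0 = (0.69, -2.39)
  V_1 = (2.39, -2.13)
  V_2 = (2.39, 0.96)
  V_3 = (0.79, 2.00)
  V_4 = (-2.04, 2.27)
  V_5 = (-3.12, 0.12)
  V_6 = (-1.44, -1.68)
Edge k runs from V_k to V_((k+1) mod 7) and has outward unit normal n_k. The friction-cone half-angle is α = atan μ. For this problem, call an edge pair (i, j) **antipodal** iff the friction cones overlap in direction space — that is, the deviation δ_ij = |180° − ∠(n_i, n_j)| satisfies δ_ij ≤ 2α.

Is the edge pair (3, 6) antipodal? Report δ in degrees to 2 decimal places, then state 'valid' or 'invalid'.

α = atan 0.3 = 16.70°;  2α = 33.40°
edge 3: e_3 = (-2.83, +0.27);  n_3 = (+0.0950, +0.9955)
edge 6: e_6 = (+2.13, -0.71);  n_6 = (-0.3162, -0.9487)
∠(n_3, n_6) = 167.01°
δ = |180° − 167.01°| = 12.99°
12.99° ≤ 2α = 33.40°  →  valid

δ = 12.99°, valid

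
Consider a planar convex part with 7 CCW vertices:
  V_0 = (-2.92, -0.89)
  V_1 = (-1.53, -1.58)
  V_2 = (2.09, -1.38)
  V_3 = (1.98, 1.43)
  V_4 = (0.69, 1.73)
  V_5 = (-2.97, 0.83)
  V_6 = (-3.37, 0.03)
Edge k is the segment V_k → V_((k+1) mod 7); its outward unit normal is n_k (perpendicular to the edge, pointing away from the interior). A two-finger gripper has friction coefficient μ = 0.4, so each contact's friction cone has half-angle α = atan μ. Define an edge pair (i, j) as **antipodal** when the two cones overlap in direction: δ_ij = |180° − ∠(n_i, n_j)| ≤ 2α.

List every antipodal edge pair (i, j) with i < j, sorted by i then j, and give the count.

count = 6; pairs: (0,3), (0,4), (1,3), (1,4), (2,5), (2,6)

α = atan 0.4 = 21.80°;  2α = 43.60°
n_0 = (-0.4446, -0.8957)
n_1 = (+0.0552, -0.9985)
n_2 = (+0.9992, +0.0391)
n_3 = (+0.2265, +0.9740)
n_4 = (-0.2388, +0.9711)
n_5 = (-0.8944, +0.4472)
n_6 = (-0.8983, -0.4394)
  (0,1): δ = 150.44°  ·
  (0,2): δ = 61.36°  ·
  (0,3): δ = 13.31°  ✓
  (0,4): δ = 40.21°  ✓
  (0,5): δ = 89.83°  ·
  (0,6): δ = 142.46°  ·
  (1,2): δ = 90.92°  ·
  (1,3): δ = 16.25°  ✓
  (1,4): δ = 10.65°  ✓
  (1,5): δ = 60.27°  ·
  (1,6): δ = 112.90°  ·
  (2,3): δ = 105.33°  ·
  (2,4): δ = 78.43°  ·
  (2,5): δ = 28.81°  ✓
  (2,6): δ = 23.82°  ✓
  (3,4): δ = 153.09°  ·
  (3,5): δ = 103.47°  ·
  (3,6): δ = 50.84°  ·
  (4,5): δ = 130.38°  ·
  (4,6): δ = 77.75°  ·
  (5,6): δ = 127.37°  ·
antipodal pairs: 6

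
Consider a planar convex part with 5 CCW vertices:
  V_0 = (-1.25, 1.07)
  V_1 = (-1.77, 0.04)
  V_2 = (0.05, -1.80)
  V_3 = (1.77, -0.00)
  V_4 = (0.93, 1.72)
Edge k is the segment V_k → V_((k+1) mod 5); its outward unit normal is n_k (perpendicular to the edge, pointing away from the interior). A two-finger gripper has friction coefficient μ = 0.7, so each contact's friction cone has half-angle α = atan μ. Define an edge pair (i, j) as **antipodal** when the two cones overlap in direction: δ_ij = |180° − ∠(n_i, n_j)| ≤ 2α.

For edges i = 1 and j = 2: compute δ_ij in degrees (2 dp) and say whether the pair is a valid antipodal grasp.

δ = 88.38°, invalid

α = atan 0.7 = 34.99°;  2α = 69.98°
edge 1: e_1 = (+1.82, -1.84);  n_1 = (-0.7110, -0.7032)
edge 2: e_2 = (+1.72, +1.80);  n_2 = (+0.7230, -0.6909)
∠(n_1, n_2) = 91.62°
δ = |180° − 91.62°| = 88.38°
88.38° > 2α = 69.98°  →  invalid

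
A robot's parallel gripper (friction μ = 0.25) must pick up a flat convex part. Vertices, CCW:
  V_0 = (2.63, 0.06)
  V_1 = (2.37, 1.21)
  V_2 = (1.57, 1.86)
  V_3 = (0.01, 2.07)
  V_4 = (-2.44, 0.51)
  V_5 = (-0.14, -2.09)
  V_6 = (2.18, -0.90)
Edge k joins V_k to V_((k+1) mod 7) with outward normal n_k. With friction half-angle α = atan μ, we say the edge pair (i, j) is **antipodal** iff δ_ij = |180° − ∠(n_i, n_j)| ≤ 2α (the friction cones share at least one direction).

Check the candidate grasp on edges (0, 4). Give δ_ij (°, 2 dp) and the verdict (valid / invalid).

α = atan 0.25 = 14.04°;  2α = 28.07°
edge 0: e_0 = (-0.26, +1.15);  n_0 = (+0.9754, +0.2205)
edge 4: e_4 = (+2.30, -2.60);  n_4 = (-0.7490, -0.6626)
∠(n_0, n_4) = 151.24°
δ = |180° − 151.24°| = 28.76°
28.76° > 2α = 28.07°  →  invalid

δ = 28.76°, invalid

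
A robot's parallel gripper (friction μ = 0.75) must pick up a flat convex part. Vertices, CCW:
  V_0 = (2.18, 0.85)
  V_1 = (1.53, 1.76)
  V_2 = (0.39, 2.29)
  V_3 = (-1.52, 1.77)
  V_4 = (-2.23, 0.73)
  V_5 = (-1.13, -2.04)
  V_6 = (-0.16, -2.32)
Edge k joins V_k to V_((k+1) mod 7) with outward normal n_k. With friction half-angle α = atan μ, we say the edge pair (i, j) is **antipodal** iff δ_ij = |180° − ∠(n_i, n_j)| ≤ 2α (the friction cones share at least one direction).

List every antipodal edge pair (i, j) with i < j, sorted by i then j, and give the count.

count = 10; pairs: (0,3), (0,4), (0,5), (1,4), (1,5), (2,5), (2,6), (3,5), (3,6), (4,6)

α = atan 0.75 = 36.87°;  2α = 73.74°
n_0 = (+0.8137, +0.5812)
n_1 = (+0.4216, +0.9068)
n_2 = (-0.2627, +0.9649)
n_3 = (-0.8259, +0.5638)
n_4 = (-0.9294, -0.3691)
n_5 = (-0.2773, -0.9608)
n_6 = (+0.8045, -0.5939)
  (0,1): δ = 150.47°  ·
  (0,2): δ = 110.31°  ·
  (0,3): δ = 69.86°  ✓
  (0,4): δ = 13.88°  ✓
  (0,5): δ = 38.36°  ✓
  (0,6): δ = 108.03°  ·
  (1,2): δ = 139.84°  ·
  (1,3): δ = 99.39°  ·
  (1,4): δ = 43.41°  ✓
  (1,5): δ = 8.83°  ✓
  (1,6): δ = 78.50°  ·
  (2,3): δ = 139.55°  ·
  (2,4): δ = 83.57°  ·
  (2,5): δ = 31.33°  ✓
  (2,6): δ = 38.34°  ✓
  (3,4): δ = 124.02°  ·
  (3,5): δ = 71.78°  ✓
  (3,6): δ = 2.11°  ✓
  (4,5): δ = 127.76°  ·
  (4,6): δ = 58.09°  ✓
  (5,6): δ = 110.33°  ·
antipodal pairs: 10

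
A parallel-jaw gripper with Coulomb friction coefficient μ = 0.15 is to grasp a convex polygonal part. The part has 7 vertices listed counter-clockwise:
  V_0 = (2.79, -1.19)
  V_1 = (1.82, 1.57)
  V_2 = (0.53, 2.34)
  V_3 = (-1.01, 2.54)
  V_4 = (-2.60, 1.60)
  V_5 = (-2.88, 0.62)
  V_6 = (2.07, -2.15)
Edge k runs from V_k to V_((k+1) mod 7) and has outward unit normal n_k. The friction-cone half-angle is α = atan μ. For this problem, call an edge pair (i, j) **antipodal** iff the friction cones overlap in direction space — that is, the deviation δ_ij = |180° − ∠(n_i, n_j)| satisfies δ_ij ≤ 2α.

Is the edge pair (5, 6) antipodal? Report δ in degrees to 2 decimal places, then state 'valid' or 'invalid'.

δ = 97.64°, invalid

α = atan 0.15 = 8.53°;  2α = 17.06°
edge 5: e_5 = (+4.95, -2.77);  n_5 = (-0.4883, -0.8727)
edge 6: e_6 = (+0.72, +0.96);  n_6 = (+0.8000, -0.6000)
∠(n_5, n_6) = 82.36°
δ = |180° − 82.36°| = 97.64°
97.64° > 2α = 17.06°  →  invalid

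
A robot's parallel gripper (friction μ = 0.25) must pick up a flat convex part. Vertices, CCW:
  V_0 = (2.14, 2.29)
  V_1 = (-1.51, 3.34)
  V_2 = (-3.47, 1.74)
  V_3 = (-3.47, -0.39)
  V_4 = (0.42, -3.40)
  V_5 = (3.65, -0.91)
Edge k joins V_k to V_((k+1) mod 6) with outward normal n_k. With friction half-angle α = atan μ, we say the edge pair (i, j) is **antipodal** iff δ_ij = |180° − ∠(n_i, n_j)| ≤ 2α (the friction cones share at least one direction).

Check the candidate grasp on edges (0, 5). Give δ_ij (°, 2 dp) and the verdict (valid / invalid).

α = atan 0.25 = 14.04°;  2α = 28.07°
edge 0: e_0 = (-3.65, +1.05);  n_0 = (+0.2765, +0.9610)
edge 5: e_5 = (-1.51, +3.20);  n_5 = (+0.9044, +0.4267)
∠(n_0, n_5) = 48.69°
δ = |180° − 48.69°| = 131.31°
131.31° > 2α = 28.07°  →  invalid

δ = 131.31°, invalid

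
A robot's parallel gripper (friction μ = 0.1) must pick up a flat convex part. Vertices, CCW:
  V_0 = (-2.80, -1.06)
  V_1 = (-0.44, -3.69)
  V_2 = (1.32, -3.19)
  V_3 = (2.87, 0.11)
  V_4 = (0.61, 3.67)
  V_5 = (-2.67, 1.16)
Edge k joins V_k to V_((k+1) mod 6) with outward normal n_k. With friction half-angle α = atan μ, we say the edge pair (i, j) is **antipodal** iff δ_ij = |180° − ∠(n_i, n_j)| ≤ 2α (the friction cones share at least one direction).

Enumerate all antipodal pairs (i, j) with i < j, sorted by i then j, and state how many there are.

α = atan 0.1 = 5.71°;  2α = 11.42°
n_0 = (-0.7443, -0.6679)
n_1 = (+0.2733, -0.9619)
n_2 = (+0.9051, -0.4251)
n_3 = (+0.8442, +0.5360)
n_4 = (-0.6077, +0.7942)
n_5 = (-0.9983, +0.0585)
  (0,1): δ = 116.04°  ·
  (0,2): δ = 67.06°  ·
  (0,3): δ = 9.49°  ✓
  (0,4): δ = 85.52°  ·
  (0,5): δ = 134.75°  ·
  (1,2): δ = 131.02°  ·
  (1,3): δ = 73.45°  ·
  (1,4): δ = 21.57°  ·
  (1,5): δ = 70.79°  ·
  (2,3): δ = 122.43°  ·
  (2,4): δ = 27.42°  ·
  (2,5): δ = 21.81°  ·
  (3,4): δ = 84.98°  ·
  (3,5): δ = 35.76°  ·
  (4,5): δ = 130.78°  ·
antipodal pairs: 1

count = 1; pairs: (0,3)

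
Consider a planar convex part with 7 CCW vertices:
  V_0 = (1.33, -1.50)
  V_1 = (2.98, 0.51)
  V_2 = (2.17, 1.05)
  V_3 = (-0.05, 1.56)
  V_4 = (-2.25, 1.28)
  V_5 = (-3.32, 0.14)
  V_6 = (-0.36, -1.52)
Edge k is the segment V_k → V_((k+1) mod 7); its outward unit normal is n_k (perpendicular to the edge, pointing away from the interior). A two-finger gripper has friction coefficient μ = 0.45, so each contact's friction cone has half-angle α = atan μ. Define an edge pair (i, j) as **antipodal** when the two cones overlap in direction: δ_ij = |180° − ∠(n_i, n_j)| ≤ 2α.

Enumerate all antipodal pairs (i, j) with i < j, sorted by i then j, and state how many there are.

α = atan 0.45 = 24.23°;  2α = 48.46°
n_0 = (+0.7729, -0.6345)
n_1 = (+0.5547, +0.8321)
n_2 = (+0.2239, +0.9746)
n_3 = (-0.1263, +0.9920)
n_4 = (-0.7291, +0.6844)
n_5 = (-0.4891, -0.8722)
n_6 = (+0.0118, -0.9999)
  (0,1): δ = 84.31°  ·
  (0,2): δ = 63.56°  ·
  (0,3): δ = 43.36°  ✓
  (0,4): δ = 3.80°  ✓
  (0,5): δ = 100.10°  ·
  (0,6): δ = 130.06°  ·
  (1,2): δ = 159.25°  ·
  (1,3): δ = 139.06°  ·
  (1,4): δ = 99.50°  ·
  (1,5): δ = 4.41°  ✓
  (1,6): δ = 34.37°  ✓
  (2,3): δ = 159.81°  ·
  (2,4): δ = 120.25°  ·
  (2,5): δ = 16.35°  ✓
  (2,6): δ = 13.62°  ✓
  (3,4): δ = 140.44°  ·
  (3,5): δ = 36.54°  ✓
  (3,6): δ = 6.58°  ✓
  (4,5): δ = 76.10°  ·
  (4,6): δ = 46.14°  ✓
  (5,6): δ = 150.04°  ·
antipodal pairs: 9

count = 9; pairs: (0,3), (0,4), (1,5), (1,6), (2,5), (2,6), (3,5), (3,6), (4,6)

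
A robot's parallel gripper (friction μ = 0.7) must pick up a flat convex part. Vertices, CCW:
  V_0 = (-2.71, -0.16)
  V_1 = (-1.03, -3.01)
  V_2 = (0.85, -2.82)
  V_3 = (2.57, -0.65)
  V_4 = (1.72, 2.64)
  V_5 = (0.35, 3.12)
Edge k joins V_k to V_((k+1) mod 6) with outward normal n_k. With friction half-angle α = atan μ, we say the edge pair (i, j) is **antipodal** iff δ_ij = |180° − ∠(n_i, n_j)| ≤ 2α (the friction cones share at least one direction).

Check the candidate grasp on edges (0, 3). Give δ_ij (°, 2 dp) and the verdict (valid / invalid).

δ = 16.03°, valid

α = atan 0.7 = 34.99°;  2α = 69.98°
edge 0: e_0 = (+1.68, -2.85);  n_0 = (-0.8615, -0.5078)
edge 3: e_3 = (-0.85, +3.29);  n_3 = (+0.9682, +0.2501)
∠(n_0, n_3) = 163.97°
δ = |180° − 163.97°| = 16.03°
16.03° ≤ 2α = 69.98°  →  valid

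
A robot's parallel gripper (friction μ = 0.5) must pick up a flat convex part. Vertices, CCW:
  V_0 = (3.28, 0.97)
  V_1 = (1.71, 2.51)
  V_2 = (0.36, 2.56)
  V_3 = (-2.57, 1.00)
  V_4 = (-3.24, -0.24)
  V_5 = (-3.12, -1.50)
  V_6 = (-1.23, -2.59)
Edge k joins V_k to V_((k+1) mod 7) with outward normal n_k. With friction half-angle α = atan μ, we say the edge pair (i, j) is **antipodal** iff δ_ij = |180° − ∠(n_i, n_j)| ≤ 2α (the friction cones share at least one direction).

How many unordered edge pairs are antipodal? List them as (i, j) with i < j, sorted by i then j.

α = atan 0.5 = 26.57°;  2α = 53.13°
n_0 = (+0.7003, +0.7139)
n_1 = (+0.0370, +0.9993)
n_2 = (-0.4700, +0.8827)
n_3 = (-0.8798, +0.4754)
n_4 = (-0.9955, -0.0948)
n_5 = (-0.4996, -0.8663)
n_6 = (+0.6196, -0.7849)
  (0,1): δ = 137.67°  ·
  (0,2): δ = 107.52°  ·
  (0,3): δ = 73.94°  ·
  (0,4): δ = 40.11°  ✓
  (0,5): δ = 14.47°  ✓
  (0,6): δ = 82.73°  ·
  (1,2): δ = 149.85°  ·
  (1,3): δ = 116.26°  ·
  (1,4): δ = 82.44°  ·
  (1,5): δ = 27.85°  ✓
  (1,6): δ = 40.41°  ✓
  (2,3): δ = 146.42°  ·
  (2,4): δ = 112.59°  ·
  (2,5): δ = 58.00°  ·
  (2,6): δ = 10.25°  ✓
  (3,4): δ = 146.18°  ·
  (3,5): δ = 91.59°  ·
  (3,6): δ = 23.33°  ✓
  (4,5): δ = 125.41°  ·
  (4,6): δ = 57.15°  ·
  (5,6): δ = 111.74°  ·
antipodal pairs: 6

count = 6; pairs: (0,4), (0,5), (1,5), (1,6), (2,6), (3,6)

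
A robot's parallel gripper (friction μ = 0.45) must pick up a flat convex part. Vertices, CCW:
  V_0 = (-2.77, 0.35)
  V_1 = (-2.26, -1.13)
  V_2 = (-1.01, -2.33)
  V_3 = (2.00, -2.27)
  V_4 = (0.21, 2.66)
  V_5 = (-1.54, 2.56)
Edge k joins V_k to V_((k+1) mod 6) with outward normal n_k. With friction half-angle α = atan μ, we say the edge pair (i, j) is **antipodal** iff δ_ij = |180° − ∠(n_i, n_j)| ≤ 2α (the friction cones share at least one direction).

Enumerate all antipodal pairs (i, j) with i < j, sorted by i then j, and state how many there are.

count = 4; pairs: (0,3), (1,3), (1,4), (2,4)

α = atan 0.45 = 24.23°;  2α = 48.46°
n_0 = (-0.9454, -0.3258)
n_1 = (-0.6925, -0.7214)
n_2 = (+0.0199, -0.9998)
n_3 = (+0.9400, +0.3413)
n_4 = (-0.0570, +0.9984)
n_5 = (-0.8738, +0.4863)
  (0,1): δ = 152.84°  ·
  (0,2): δ = 107.87°  ·
  (0,3): δ = 0.94°  ✓
  (0,4): δ = 74.26°  ·
  (0,5): δ = 131.89°  ·
  (1,2): δ = 135.03°  ·
  (1,3): δ = 26.21°  ✓
  (1,4): δ = 47.10°  ✓
  (1,5): δ = 104.73°  ·
  (2,3): δ = 71.19°  ·
  (2,4): δ = 2.13°  ✓
  (2,5): δ = 59.76°  ·
  (3,4): δ = 106.68°  ·
  (3,5): δ = 49.05°  ·
  (4,5): δ = 122.37°  ·
antipodal pairs: 4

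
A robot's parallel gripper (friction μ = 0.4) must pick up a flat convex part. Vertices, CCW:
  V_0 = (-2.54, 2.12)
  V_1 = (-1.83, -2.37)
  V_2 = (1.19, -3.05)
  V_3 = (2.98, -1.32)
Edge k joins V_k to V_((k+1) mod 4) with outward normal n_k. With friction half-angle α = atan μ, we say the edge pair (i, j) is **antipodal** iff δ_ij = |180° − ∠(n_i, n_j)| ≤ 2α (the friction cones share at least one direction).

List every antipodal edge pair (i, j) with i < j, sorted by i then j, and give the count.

α = atan 0.4 = 21.80°;  2α = 43.60°
n_0 = (-0.9877, -0.1562)
n_1 = (-0.2197, -0.9756)
n_2 = (+0.6950, -0.7191)
n_3 = (+0.5289, +0.8487)
  (0,1): δ = 111.68°  ·
  (0,2): δ = 54.96°  ·
  (0,3): δ = 49.08°  ·
  (1,2): δ = 123.29°  ·
  (1,3): δ = 19.24°  ✓
  (2,3): δ = 75.95°  ·
antipodal pairs: 1

count = 1; pairs: (1,3)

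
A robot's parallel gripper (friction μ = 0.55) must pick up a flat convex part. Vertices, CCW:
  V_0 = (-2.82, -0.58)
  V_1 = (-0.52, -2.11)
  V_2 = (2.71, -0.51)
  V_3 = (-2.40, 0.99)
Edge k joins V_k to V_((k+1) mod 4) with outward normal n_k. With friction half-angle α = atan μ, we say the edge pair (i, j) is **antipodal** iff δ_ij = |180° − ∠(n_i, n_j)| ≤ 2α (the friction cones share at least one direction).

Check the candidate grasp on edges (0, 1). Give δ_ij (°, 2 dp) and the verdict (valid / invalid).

α = atan 0.55 = 28.81°;  2α = 57.62°
edge 0: e_0 = (+2.30, -1.53);  n_0 = (-0.5539, -0.8326)
edge 1: e_1 = (+3.23, +1.60);  n_1 = (+0.4439, -0.8961)
∠(n_0, n_1) = 59.98°
δ = |180° − 59.98°| = 120.02°
120.02° > 2α = 57.62°  →  invalid

δ = 120.02°, invalid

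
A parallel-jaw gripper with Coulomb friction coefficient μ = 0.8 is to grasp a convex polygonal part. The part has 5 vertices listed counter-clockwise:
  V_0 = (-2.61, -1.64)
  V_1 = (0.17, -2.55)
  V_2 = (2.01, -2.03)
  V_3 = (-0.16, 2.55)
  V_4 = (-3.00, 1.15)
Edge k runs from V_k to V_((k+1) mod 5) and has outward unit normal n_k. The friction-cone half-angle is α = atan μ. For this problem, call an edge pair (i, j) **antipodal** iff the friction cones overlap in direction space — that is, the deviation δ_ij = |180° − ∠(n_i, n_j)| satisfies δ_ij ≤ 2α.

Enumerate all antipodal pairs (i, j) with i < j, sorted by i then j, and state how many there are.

α = atan 0.8 = 38.66°;  2α = 77.32°
n_0 = (-0.3111, -0.9504)
n_1 = (+0.2720, -0.9623)
n_2 = (+0.9037, +0.4282)
n_3 = (-0.4422, +0.8969)
n_4 = (-0.9904, -0.1384)
  (0,1): δ = 146.09°  ·
  (0,2): δ = 46.52°  ✓
  (0,3): δ = 44.37°  ✓
  (0,4): δ = 116.08°  ·
  (1,2): δ = 80.43°  ·
  (1,3): δ = 10.46°  ✓
  (1,4): δ = 82.18°  ·
  (2,3): δ = 89.11°  ·
  (2,4): δ = 17.39°  ✓
  (3,4): δ = 108.28°  ·
antipodal pairs: 4

count = 4; pairs: (0,2), (0,3), (1,3), (2,4)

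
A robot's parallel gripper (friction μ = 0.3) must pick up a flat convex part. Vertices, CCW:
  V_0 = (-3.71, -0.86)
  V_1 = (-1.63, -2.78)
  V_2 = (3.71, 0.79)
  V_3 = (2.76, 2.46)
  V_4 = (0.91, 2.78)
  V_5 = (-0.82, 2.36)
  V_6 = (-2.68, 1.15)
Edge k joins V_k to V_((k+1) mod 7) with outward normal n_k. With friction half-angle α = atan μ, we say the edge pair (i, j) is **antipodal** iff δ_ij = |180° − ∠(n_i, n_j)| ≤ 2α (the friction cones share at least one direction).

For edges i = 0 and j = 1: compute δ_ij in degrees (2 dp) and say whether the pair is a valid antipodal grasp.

α = atan 0.3 = 16.70°;  2α = 33.40°
edge 0: e_0 = (+2.08, -1.92);  n_0 = (-0.6783, -0.7348)
edge 1: e_1 = (+5.34, +3.57);  n_1 = (+0.5558, -0.8313)
∠(n_0, n_1) = 76.47°
δ = |180° − 76.47°| = 103.53°
103.53° > 2α = 33.40°  →  invalid

δ = 103.53°, invalid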